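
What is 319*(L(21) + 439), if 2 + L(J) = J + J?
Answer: 152801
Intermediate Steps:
L(J) = -2 + 2*J (L(J) = -2 + (J + J) = -2 + 2*J)
319*(L(21) + 439) = 319*((-2 + 2*21) + 439) = 319*((-2 + 42) + 439) = 319*(40 + 439) = 319*479 = 152801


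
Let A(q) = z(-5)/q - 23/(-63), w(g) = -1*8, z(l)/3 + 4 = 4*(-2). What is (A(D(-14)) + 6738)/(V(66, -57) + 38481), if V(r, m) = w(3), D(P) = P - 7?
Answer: 5375/30681 ≈ 0.17519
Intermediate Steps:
z(l) = -36 (z(l) = -12 + 3*(4*(-2)) = -12 + 3*(-8) = -12 - 24 = -36)
w(g) = -8
D(P) = -7 + P
V(r, m) = -8
A(q) = 23/63 - 36/q (A(q) = -36/q - 23/(-63) = -36/q - 23*(-1/63) = -36/q + 23/63 = 23/63 - 36/q)
(A(D(-14)) + 6738)/(V(66, -57) + 38481) = ((23/63 - 36/(-7 - 14)) + 6738)/(-8 + 38481) = ((23/63 - 36/(-21)) + 6738)/38473 = ((23/63 - 36*(-1/21)) + 6738)*(1/38473) = ((23/63 + 12/7) + 6738)*(1/38473) = (131/63 + 6738)*(1/38473) = (424625/63)*(1/38473) = 5375/30681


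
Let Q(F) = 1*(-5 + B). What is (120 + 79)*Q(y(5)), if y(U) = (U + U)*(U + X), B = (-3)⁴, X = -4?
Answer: 15124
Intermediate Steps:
B = 81
y(U) = 2*U*(-4 + U) (y(U) = (U + U)*(U - 4) = (2*U)*(-4 + U) = 2*U*(-4 + U))
Q(F) = 76 (Q(F) = 1*(-5 + 81) = 1*76 = 76)
(120 + 79)*Q(y(5)) = (120 + 79)*76 = 199*76 = 15124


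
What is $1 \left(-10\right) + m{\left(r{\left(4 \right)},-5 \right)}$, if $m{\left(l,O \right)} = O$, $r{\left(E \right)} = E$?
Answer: $-15$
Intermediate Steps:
$1 \left(-10\right) + m{\left(r{\left(4 \right)},-5 \right)} = 1 \left(-10\right) - 5 = -10 - 5 = -15$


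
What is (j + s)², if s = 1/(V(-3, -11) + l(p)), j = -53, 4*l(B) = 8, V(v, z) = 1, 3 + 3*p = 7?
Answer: 24964/9 ≈ 2773.8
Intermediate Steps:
p = 4/3 (p = -1 + (⅓)*7 = -1 + 7/3 = 4/3 ≈ 1.3333)
l(B) = 2 (l(B) = (¼)*8 = 2)
s = ⅓ (s = 1/(1 + 2) = 1/3 = ⅓ ≈ 0.33333)
(j + s)² = (-53 + ⅓)² = (-158/3)² = 24964/9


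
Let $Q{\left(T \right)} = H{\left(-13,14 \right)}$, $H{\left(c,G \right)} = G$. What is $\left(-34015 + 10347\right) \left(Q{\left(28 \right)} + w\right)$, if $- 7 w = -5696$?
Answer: $- \frac{137132392}{7} \approx -1.959 \cdot 10^{7}$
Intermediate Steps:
$w = \frac{5696}{7}$ ($w = \left(- \frac{1}{7}\right) \left(-5696\right) = \frac{5696}{7} \approx 813.71$)
$Q{\left(T \right)} = 14$
$\left(-34015 + 10347\right) \left(Q{\left(28 \right)} + w\right) = \left(-34015 + 10347\right) \left(14 + \frac{5696}{7}\right) = \left(-23668\right) \frac{5794}{7} = - \frac{137132392}{7}$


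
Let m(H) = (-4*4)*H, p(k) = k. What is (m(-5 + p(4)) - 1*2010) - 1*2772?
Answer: -4766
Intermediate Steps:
m(H) = -16*H
(m(-5 + p(4)) - 1*2010) - 1*2772 = (-16*(-5 + 4) - 1*2010) - 1*2772 = (-16*(-1) - 2010) - 2772 = (16 - 2010) - 2772 = -1994 - 2772 = -4766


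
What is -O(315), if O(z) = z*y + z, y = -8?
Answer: 2205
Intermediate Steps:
O(z) = -7*z (O(z) = z*(-8) + z = -8*z + z = -7*z)
-O(315) = -(-7)*315 = -1*(-2205) = 2205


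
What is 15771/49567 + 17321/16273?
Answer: 159313070/115229113 ≈ 1.3826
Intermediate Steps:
15771/49567 + 17321/16273 = 15771*(1/49567) + 17321*(1/16273) = 2253/7081 + 17321/16273 = 159313070/115229113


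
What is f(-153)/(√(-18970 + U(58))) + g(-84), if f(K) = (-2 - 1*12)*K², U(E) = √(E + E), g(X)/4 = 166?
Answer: 664 + 163863*I*√2/√(9485 - √29) ≈ 664.0 + 2380.1*I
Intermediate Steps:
g(X) = 664 (g(X) = 4*166 = 664)
U(E) = √2*√E (U(E) = √(2*E) = √2*√E)
f(K) = -14*K² (f(K) = (-2 - 12)*K² = -14*K²)
f(-153)/(√(-18970 + U(58))) + g(-84) = (-14*(-153)²)/(√(-18970 + √2*√58)) + 664 = (-14*23409)/(√(-18970 + 2*√29)) + 664 = -327726/√(-18970 + 2*√29) + 664 = 664 - 327726/√(-18970 + 2*√29)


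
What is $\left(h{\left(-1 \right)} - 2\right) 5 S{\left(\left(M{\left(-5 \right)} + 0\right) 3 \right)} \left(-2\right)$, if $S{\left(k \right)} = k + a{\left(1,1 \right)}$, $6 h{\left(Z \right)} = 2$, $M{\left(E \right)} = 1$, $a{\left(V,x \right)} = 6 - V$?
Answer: $\frac{400}{3} \approx 133.33$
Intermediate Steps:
$h{\left(Z \right)} = \frac{1}{3}$ ($h{\left(Z \right)} = \frac{1}{6} \cdot 2 = \frac{1}{3}$)
$S{\left(k \right)} = 5 + k$ ($S{\left(k \right)} = k + \left(6 - 1\right) = k + 5 = 5 + k$)
$\left(h{\left(-1 \right)} - 2\right) 5 S{\left(\left(M{\left(-5 \right)} + 0\right) 3 \right)} \left(-2\right) = \left(\frac{1}{3} - 2\right) 5 \left(5 + \left(1 + 0\right) 3\right) \left(-2\right) = \left(- \frac{5}{3}\right) 5 \left(5 + 1 \cdot 3\right) \left(-2\right) = - \frac{25 \left(5 + 3\right)}{3} \left(-2\right) = \left(- \frac{25}{3}\right) 8 \left(-2\right) = \left(- \frac{200}{3}\right) \left(-2\right) = \frac{400}{3}$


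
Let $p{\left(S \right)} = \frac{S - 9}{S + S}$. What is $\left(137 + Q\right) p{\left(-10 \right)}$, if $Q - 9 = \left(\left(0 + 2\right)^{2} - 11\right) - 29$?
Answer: $\frac{209}{2} \approx 104.5$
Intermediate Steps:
$p{\left(S \right)} = \frac{-9 + S}{2 S}$
$Q = -27$ ($Q = 9 - \left(40 - \left(0 + 2\right)^{2}\right) = 9 - \left(40 - 4\right) = 9 + \left(\left(4 - 11\right) - 29\right) = 9 - 36 = -27$)
$\left(137 + Q\right) p{\left(-10 \right)} = \left(137 - 27\right) \frac{-9 - 10}{2 \left(-10\right)} = 110 \cdot \frac{1}{2} \left(- \frac{1}{10}\right) \left(-19\right) = 110 \cdot \frac{19}{20} = \frac{209}{2}$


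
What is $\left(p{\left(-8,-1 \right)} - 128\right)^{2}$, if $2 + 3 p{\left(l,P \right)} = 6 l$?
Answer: $\frac{188356}{9} \approx 20928.0$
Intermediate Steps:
$p{\left(l,P \right)} = - \frac{2}{3} + 2 l$ ($p{\left(l,P \right)} = - \frac{2}{3} + \frac{6 l}{3} = - \frac{2}{3} + 2 l$)
$\left(p{\left(-8,-1 \right)} - 128\right)^{2} = \left(\left(- \frac{2}{3} + 2 \left(-8\right)\right) - 128\right)^{2} = \left(\left(- \frac{2}{3} - 16\right) - 128\right)^{2} = \left(- \frac{50}{3} - 128\right)^{2} = \left(- \frac{434}{3}\right)^{2} = \frac{188356}{9}$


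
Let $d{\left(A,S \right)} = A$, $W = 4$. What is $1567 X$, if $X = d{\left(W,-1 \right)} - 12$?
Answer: $-12536$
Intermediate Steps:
$X = -8$ ($X = 4 - 12 = -8$)
$1567 X = 1567 \left(-8\right) = -12536$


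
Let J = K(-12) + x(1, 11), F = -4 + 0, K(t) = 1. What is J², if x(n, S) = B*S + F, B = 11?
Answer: 13924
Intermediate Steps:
F = -4
x(n, S) = -4 + 11*S (x(n, S) = 11*S - 4 = -4 + 11*S)
J = 118 (J = 1 + (-4 + 11*11) = 1 + (-4 + 121) = 1 + 117 = 118)
J² = 118² = 13924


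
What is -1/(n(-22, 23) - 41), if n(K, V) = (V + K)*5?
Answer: 1/36 ≈ 0.027778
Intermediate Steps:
n(K, V) = 5*K + 5*V (n(K, V) = (K + V)*5 = 5*K + 5*V)
-1/(n(-22, 23) - 41) = -1/((5*(-22) + 5*23) - 41) = -1/((-110 + 115) - 41) = -1/(5 - 41) = -1/(-36) = -1*(-1/36) = 1/36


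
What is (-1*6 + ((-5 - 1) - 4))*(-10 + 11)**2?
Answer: -16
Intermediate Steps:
(-1*6 + ((-5 - 1) - 4))*(-10 + 11)**2 = (-6 + (-6 - 4))*1**2 = (-6 - 10)*1 = -16*1 = -16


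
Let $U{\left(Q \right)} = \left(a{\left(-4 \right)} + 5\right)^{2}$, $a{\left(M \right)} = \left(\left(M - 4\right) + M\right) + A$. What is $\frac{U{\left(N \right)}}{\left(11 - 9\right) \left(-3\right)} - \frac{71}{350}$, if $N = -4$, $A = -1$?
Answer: $- \frac{11413}{1050} \approx -10.87$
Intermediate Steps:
$a{\left(M \right)} = -5 + 2 M$ ($a{\left(M \right)} = \left(\left(M - 4\right) + M\right) - 1 = \left(\left(-4 + M\right) + M\right) - 1 = \left(-4 + 2 M\right) - 1 = -5 + 2 M$)
$U{\left(Q \right)} = 64$ ($U{\left(Q \right)} = \left(\left(-5 + 2 \left(-4\right)\right) + 5\right)^{2} = \left(\left(-5 - 8\right) + 5\right)^{2} = \left(-13 + 5\right)^{2} = \left(-8\right)^{2} = 64$)
$\frac{U{\left(N \right)}}{\left(11 - 9\right) \left(-3\right)} - \frac{71}{350} = \frac{64}{\left(11 - 9\right) \left(-3\right)} - \frac{71}{350} = \frac{64}{2 \left(-3\right)} - \frac{71}{350} = \frac{64}{-6} - \frac{71}{350} = 64 \left(- \frac{1}{6}\right) - \frac{71}{350} = - \frac{32}{3} - \frac{71}{350} = - \frac{11413}{1050}$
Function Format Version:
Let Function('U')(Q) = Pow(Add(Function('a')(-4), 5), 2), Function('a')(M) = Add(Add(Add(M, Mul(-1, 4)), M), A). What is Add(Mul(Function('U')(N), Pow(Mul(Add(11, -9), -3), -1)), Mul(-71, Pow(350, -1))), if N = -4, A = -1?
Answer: Rational(-11413, 1050) ≈ -10.870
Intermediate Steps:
Function('a')(M) = Add(-5, Mul(2, M)) (Function('a')(M) = Add(Add(Add(M, Mul(-1, 4)), M), -1) = Add(Add(Add(M, -4), M), -1) = Add(Add(Add(-4, M), M), -1) = Add(Add(-4, Mul(2, M)), -1) = Add(-5, Mul(2, M)))
Function('U')(Q) = 64 (Function('U')(Q) = Pow(Add(Add(-5, Mul(2, -4)), 5), 2) = Pow(Add(Add(-5, -8), 5), 2) = Pow(Add(-13, 5), 2) = Pow(-8, 2) = 64)
Add(Mul(Function('U')(N), Pow(Mul(Add(11, -9), -3), -1)), Mul(-71, Pow(350, -1))) = Add(Mul(64, Pow(Mul(Add(11, -9), -3), -1)), Mul(-71, Pow(350, -1))) = Add(Mul(64, Pow(Mul(2, -3), -1)), Mul(-71, Rational(1, 350))) = Add(Mul(64, Pow(-6, -1)), Rational(-71, 350)) = Add(Mul(64, Rational(-1, 6)), Rational(-71, 350)) = Add(Rational(-32, 3), Rational(-71, 350)) = Rational(-11413, 1050)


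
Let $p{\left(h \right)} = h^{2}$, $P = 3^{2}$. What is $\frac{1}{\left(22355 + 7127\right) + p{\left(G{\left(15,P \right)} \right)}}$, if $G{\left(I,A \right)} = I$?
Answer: $\frac{1}{29707} \approx 3.3662 \cdot 10^{-5}$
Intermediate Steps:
$P = 9$
$\frac{1}{\left(22355 + 7127\right) + p{\left(G{\left(15,P \right)} \right)}} = \frac{1}{\left(22355 + 7127\right) + 15^{2}} = \frac{1}{29482 + 225} = \frac{1}{29707}$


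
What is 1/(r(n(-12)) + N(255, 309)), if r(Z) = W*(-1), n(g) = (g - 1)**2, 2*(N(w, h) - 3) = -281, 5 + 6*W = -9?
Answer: -6/811 ≈ -0.0073983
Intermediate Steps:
W = -7/3 (W = -5/6 + (1/6)*(-9) = -5/6 - 3/2 = -7/3 ≈ -2.3333)
N(w, h) = -275/2 (N(w, h) = 3 + (1/2)*(-281) = 3 - 281/2 = -275/2)
n(g) = (-1 + g)**2
r(Z) = 7/3 (r(Z) = -7/3*(-1) = 7/3)
1/(r(n(-12)) + N(255, 309)) = 1/(7/3 - 275/2) = 1/(-811/6) = -6/811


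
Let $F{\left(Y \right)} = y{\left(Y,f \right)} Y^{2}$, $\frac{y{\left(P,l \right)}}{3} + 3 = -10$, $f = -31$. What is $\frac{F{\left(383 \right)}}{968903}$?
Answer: $- \frac{440067}{74531} \approx -5.9045$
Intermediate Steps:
$y{\left(P,l \right)} = -39$ ($y{\left(P,l \right)} = -9 + 3 \left(-10\right) = -9 - 30 = -39$)
$F{\left(Y \right)} = - 39 Y^{2}$
$\frac{F{\left(383 \right)}}{968903} = \frac{\left(-39\right) 383^{2}}{968903} = \left(-39\right) 146689 \cdot \frac{1}{968903} = \left(-5720871\right) \frac{1}{968903} = - \frac{440067}{74531}$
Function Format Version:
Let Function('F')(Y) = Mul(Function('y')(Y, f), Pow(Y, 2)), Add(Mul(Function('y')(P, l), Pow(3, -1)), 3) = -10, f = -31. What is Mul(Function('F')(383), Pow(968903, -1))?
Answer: Rational(-440067, 74531) ≈ -5.9045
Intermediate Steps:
Function('y')(P, l) = -39 (Function('y')(P, l) = Add(-9, Mul(3, -10)) = Add(-9, -30) = -39)
Function('F')(Y) = Mul(-39, Pow(Y, 2))
Mul(Function('F')(383), Pow(968903, -1)) = Mul(Mul(-39, Pow(383, 2)), Pow(968903, -1)) = Mul(Mul(-39, 146689), Rational(1, 968903)) = Mul(-5720871, Rational(1, 968903)) = Rational(-440067, 74531)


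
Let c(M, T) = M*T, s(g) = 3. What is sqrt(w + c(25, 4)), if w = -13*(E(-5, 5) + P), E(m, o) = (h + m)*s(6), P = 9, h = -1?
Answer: sqrt(217) ≈ 14.731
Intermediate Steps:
E(m, o) = -3 + 3*m (E(m, o) = (-1 + m)*3 = -3 + 3*m)
w = 117 (w = -13*((-3 + 3*(-5)) + 9) = -13*((-3 - 15) + 9) = -13*(-18 + 9) = -13*(-9) = 117)
sqrt(w + c(25, 4)) = sqrt(117 + 25*4) = sqrt(117 + 100) = sqrt(217)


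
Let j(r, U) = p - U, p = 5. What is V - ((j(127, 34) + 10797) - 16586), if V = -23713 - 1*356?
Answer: -18251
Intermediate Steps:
j(r, U) = 5 - U
V = -24069 (V = -23713 - 356 = -24069)
V - ((j(127, 34) + 10797) - 16586) = -24069 - (((5 - 1*34) + 10797) - 16586) = -24069 - (((5 - 34) + 10797) - 16586) = -24069 - ((-29 + 10797) - 16586) = -24069 - (10768 - 16586) = -24069 - 1*(-5818) = -24069 + 5818 = -18251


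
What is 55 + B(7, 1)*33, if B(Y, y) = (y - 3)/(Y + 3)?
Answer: 242/5 ≈ 48.400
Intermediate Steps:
B(Y, y) = (-3 + y)/(3 + Y)
55 + B(7, 1)*33 = 55 + ((-3 + 1)/(3 + 7))*33 = 55 + (-2/10)*33 = 55 + ((⅒)*(-2))*33 = 55 - ⅕*33 = 55 - 33/5 = 242/5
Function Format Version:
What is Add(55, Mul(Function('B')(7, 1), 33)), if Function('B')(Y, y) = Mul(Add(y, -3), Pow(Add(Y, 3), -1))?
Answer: Rational(242, 5) ≈ 48.400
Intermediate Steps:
Function('B')(Y, y) = Mul(Pow(Add(3, Y), -1), Add(-3, y)) (Function('B')(Y, y) = Mul(Add(-3, y), Pow(Add(3, Y), -1)) = Mul(Pow(Add(3, Y), -1), Add(-3, y)))
Add(55, Mul(Function('B')(7, 1), 33)) = Add(55, Mul(Mul(Pow(Add(3, 7), -1), Add(-3, 1)), 33)) = Add(55, Mul(Mul(Pow(10, -1), -2), 33)) = Add(55, Mul(Mul(Rational(1, 10), -2), 33)) = Add(55, Mul(Rational(-1, 5), 33)) = Add(55, Rational(-33, 5)) = Rational(242, 5)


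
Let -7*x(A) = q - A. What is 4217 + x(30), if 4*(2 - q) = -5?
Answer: 118183/28 ≈ 4220.8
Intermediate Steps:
q = 13/4 (q = 2 - ¼*(-5) = 2 + 5/4 = 13/4 ≈ 3.2500)
x(A) = -13/28 + A/7 (x(A) = -(13/4 - A)/7 = -13/28 + A/7)
4217 + x(30) = 4217 + (-13/28 + (⅐)*30) = 4217 + (-13/28 + 30/7) = 4217 + 107/28 = 118183/28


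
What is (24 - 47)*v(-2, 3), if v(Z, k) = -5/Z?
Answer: -115/2 ≈ -57.500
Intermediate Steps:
(24 - 47)*v(-2, 3) = (24 - 47)*(-5/(-2)) = -(-115)*(-1)/2 = -23*5/2 = -115/2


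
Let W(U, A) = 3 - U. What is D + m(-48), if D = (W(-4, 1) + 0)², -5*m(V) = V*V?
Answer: -2059/5 ≈ -411.80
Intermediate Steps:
m(V) = -V²/5 (m(V) = -V*V/5 = -V²/5)
D = 49 (D = ((3 - 1*(-4)) + 0)² = ((3 + 4) + 0)² = (7 + 0)² = 7² = 49)
D + m(-48) = 49 - ⅕*(-48)² = 49 - ⅕*2304 = 49 - 2304/5 = -2059/5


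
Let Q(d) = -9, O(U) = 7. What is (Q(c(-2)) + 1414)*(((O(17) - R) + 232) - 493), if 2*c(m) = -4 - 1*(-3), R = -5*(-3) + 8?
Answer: -389185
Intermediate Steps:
R = 23 (R = 15 + 8 = 23)
c(m) = -½ (c(m) = (-4 - 1*(-3))/2 = (-4 + 3)/2 = (½)*(-1) = -½)
(Q(c(-2)) + 1414)*(((O(17) - R) + 232) - 493) = (-9 + 1414)*(((7 - 1*23) + 232) - 493) = 1405*(((7 - 23) + 232) - 493) = 1405*((-16 + 232) - 493) = 1405*(216 - 493) = 1405*(-277) = -389185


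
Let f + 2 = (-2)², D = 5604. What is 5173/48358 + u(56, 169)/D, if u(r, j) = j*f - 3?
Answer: 22594711/135499116 ≈ 0.16675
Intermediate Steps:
f = 2 (f = -2 + (-2)² = -2 + 4 = 2)
u(r, j) = -3 + 2*j (u(r, j) = j*2 - 3 = 2*j - 3 = -3 + 2*j)
5173/48358 + u(56, 169)/D = 5173/48358 + (-3 + 2*169)/5604 = 5173*(1/48358) + (-3 + 338)*(1/5604) = 5173/48358 + 335*(1/5604) = 5173/48358 + 335/5604 = 22594711/135499116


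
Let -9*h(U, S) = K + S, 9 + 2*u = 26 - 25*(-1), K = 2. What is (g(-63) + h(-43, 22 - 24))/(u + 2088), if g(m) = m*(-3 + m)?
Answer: 1386/703 ≈ 1.9715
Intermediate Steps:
u = 21 (u = -9/2 + (26 - 25*(-1))/2 = -9/2 + (26 + 25)/2 = -9/2 + (½)*51 = -9/2 + 51/2 = 21)
h(U, S) = -2/9 - S/9 (h(U, S) = -(2 + S)/9 = -2/9 - S/9)
(g(-63) + h(-43, 22 - 24))/(u + 2088) = (-63*(-3 - 63) + (-2/9 - (22 - 24)/9))/(21 + 2088) = (-63*(-66) + (-2/9 - ⅑*(-2)))/2109 = (4158 + (-2/9 + 2/9))*(1/2109) = (4158 + 0)*(1/2109) = 4158*(1/2109) = 1386/703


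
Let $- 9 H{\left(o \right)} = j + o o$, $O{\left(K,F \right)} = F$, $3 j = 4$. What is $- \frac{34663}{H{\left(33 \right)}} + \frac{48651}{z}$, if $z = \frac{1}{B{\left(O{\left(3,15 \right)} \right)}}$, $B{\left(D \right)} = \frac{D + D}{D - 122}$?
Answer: $- \frac{4673981223}{349997} \approx -13354.0$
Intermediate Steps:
$j = \frac{4}{3}$ ($j = \frac{1}{3} \cdot 4 = \frac{4}{3} \approx 1.3333$)
$B{\left(D \right)} = \frac{2 D}{-122 + D}$
$H{\left(o \right)} = - \frac{4}{27} - \frac{o^{2}}{9}$ ($H{\left(o \right)} = - \frac{\frac{4}{3} + o o}{9} = - \frac{\frac{4}{3} + o^{2}}{9} = - \frac{4}{27} - \frac{o^{2}}{9}$)
$z = - \frac{107}{30}$ ($z = \frac{1}{2 \cdot 15 \frac{1}{-122 + 15}} = \frac{1}{2 \cdot 15 \frac{1}{-107}} = \frac{1}{2 \cdot 15 \left(- \frac{1}{107}\right)} = \frac{1}{- \frac{30}{107}} = - \frac{107}{30} \approx -3.5667$)
$- \frac{34663}{H{\left(33 \right)}} + \frac{48651}{z} = - \frac{34663}{- \frac{4}{27} - \frac{33^{2}}{9}} + \frac{48651}{- \frac{107}{30}} = - \frac{34663}{- \frac{4}{27} - 121} + 48651 \left(- \frac{30}{107}\right) = - \frac{34663}{- \frac{4}{27} - 121} - \frac{1459530}{107} = - \frac{34663}{- \frac{3271}{27}} - \frac{1459530}{107} = \left(-34663\right) \left(- \frac{27}{3271}\right) - \frac{1459530}{107} = \frac{935901}{3271} - \frac{1459530}{107} = - \frac{4673981223}{349997}$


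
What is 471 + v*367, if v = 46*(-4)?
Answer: -67057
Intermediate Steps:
v = -184
471 + v*367 = 471 - 184*367 = 471 - 67528 = -67057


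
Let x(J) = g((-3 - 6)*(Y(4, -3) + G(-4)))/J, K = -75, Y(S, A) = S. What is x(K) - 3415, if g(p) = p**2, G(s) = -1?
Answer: -85618/25 ≈ -3424.7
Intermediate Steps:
x(J) = 729/J (x(J) = ((-3 - 6)*(4 - 1))**2/J = (-9*3)**2/J = (-27)**2/J = 729/J)
x(K) - 3415 = 729/(-75) - 3415 = 729*(-1/75) - 3415 = -243/25 - 3415 = -85618/25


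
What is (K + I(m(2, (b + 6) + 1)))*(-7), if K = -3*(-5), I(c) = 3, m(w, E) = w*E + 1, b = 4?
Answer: -126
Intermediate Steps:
m(w, E) = 1 + E*w (m(w, E) = E*w + 1 = 1 + E*w)
K = 15
(K + I(m(2, (b + 6) + 1)))*(-7) = (15 + 3)*(-7) = 18*(-7) = -126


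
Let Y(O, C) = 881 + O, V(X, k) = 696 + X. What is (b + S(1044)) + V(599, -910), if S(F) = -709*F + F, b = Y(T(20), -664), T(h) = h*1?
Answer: -736956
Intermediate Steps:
T(h) = h
b = 901 (b = 881 + 20 = 901)
S(F) = -708*F
(b + S(1044)) + V(599, -910) = (901 - 708*1044) + (696 + 599) = (901 - 739152) + 1295 = -738251 + 1295 = -736956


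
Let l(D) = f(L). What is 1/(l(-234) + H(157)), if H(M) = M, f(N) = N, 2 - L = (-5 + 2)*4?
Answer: 1/171 ≈ 0.0058480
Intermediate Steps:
L = 14 (L = 2 - (-5 + 2)*4 = 2 - (-3)*4 = 2 - 1*(-12) = 2 + 12 = 14)
l(D) = 14
1/(l(-234) + H(157)) = 1/(14 + 157) = 1/171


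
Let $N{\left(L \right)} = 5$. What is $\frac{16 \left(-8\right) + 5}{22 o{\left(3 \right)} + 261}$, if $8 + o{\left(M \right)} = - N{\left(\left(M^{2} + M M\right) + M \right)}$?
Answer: $\frac{123}{25} \approx 4.92$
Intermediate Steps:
$o{\left(M \right)} = -13$ ($o{\left(M \right)} = -8 - 5 = -13$)
$\frac{16 \left(-8\right) + 5}{22 o{\left(3 \right)} + 261} = \frac{16 \left(-8\right) + 5}{22 \left(-13\right) + 261} = \frac{-128 + 5}{-286 + 261} = - \frac{123}{-25} = \left(-123\right) \left(- \frac{1}{25}\right) = \frac{123}{25}$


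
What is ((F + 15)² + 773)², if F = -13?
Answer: 603729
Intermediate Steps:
((F + 15)² + 773)² = ((-13 + 15)² + 773)² = (2² + 773)² = (4 + 773)² = 777² = 603729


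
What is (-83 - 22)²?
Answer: 11025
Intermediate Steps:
(-83 - 22)² = (-105)² = 11025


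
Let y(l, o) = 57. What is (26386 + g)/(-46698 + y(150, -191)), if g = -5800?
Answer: -6862/15547 ≈ -0.44137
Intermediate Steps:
(26386 + g)/(-46698 + y(150, -191)) = (26386 - 5800)/(-46698 + 57) = 20586/(-46641) = 20586*(-1/46641) = -6862/15547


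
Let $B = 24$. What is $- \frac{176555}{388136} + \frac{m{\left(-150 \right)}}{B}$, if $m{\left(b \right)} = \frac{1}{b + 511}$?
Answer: $- \frac{47790137}{105087822} \approx -0.45476$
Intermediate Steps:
$m{\left(b \right)} = \frac{1}{511 + b}$
$- \frac{176555}{388136} + \frac{m{\left(-150 \right)}}{B} = - \frac{176555}{388136} + \frac{1}{\left(511 - 150\right) 24} = \left(-176555\right) \frac{1}{388136} + \frac{1}{361} \cdot \frac{1}{24} = - \frac{176555}{388136} + \frac{1}{361} \cdot \frac{1}{24} = - \frac{176555}{388136} + \frac{1}{8664} = - \frac{47790137}{105087822}$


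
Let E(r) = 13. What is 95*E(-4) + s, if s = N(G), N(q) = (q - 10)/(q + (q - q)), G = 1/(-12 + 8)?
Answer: 1276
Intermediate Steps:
G = -¼ (G = 1/(-4) = -¼ ≈ -0.25000)
N(q) = (-10 + q)/q (N(q) = (-10 + q)/(q + 0) = (-10 + q)/q)
s = 41 (s = (-10 - ¼)/(-¼) = -4*(-41/4) = 41)
95*E(-4) + s = 95*13 + 41 = 1235 + 41 = 1276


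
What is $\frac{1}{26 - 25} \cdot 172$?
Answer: $172$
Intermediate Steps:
$\frac{1}{26 - 25} \cdot 172 = 1^{-1} \cdot 172 = 1 \cdot 172 = 172$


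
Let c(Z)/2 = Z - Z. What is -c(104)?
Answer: 0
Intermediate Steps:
c(Z) = 0 (c(Z) = 2*(Z - Z) = 2*0 = 0)
-c(104) = -1*0 = 0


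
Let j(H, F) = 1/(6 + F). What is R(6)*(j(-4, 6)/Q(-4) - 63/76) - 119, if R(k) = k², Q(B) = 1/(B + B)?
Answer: -3284/19 ≈ -172.84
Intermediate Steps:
Q(B) = 1/(2*B)
R(6)*(j(-4, 6)/Q(-4) - 63/76) - 119 = 6²*(1/((6 + 6)*(((½)/(-4)))) - 63/76) - 119 = 36*(1/(12*(((½)*(-¼)))) - 63*1/76) - 119 = 36*(1/(12*(-⅛)) - 63/76) - 119 = 36*((1/12)*(-8) - 63/76) - 119 = 36*(-⅔ - 63/76) - 119 = 36*(-341/228) - 119 = -1023/19 - 119 = -3284/19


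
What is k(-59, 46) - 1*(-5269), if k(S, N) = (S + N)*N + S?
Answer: 4612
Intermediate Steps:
k(S, N) = S + N*(N + S) (k(S, N) = (N + S)*N + S = N*(N + S) + S = S + N*(N + S))
k(-59, 46) - 1*(-5269) = (-59 + 46² + 46*(-59)) - 1*(-5269) = (-59 + 2116 - 2714) + 5269 = -657 + 5269 = 4612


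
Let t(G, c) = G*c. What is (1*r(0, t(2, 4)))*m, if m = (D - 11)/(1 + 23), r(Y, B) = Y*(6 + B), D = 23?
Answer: 0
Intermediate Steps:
m = ½ (m = (23 - 11)/(1 + 23) = 12/24 = 12*(1/24) = ½ ≈ 0.50000)
(1*r(0, t(2, 4)))*m = (1*(0*(6 + 2*4)))*(½) = (1*(0*(6 + 8)))*(½) = (1*(0*14))*(½) = (1*0)*(½) = 0*(½) = 0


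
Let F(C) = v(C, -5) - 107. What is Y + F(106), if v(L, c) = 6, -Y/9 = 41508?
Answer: -373673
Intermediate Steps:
Y = -373572 (Y = -9*41508 = -373572)
F(C) = -101 (F(C) = 6 - 107 = -101)
Y + F(106) = -373572 - 101 = -373673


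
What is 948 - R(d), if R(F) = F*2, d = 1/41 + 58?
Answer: 34110/41 ≈ 831.95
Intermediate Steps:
d = 2379/41 (d = 1/41 + 58 = 2379/41 ≈ 58.024)
R(F) = 2*F
948 - R(d) = 948 - 2*2379/41 = 948 - 1*4758/41 = 948 - 4758/41 = 34110/41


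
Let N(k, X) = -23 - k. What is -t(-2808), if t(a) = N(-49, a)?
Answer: -26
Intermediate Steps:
t(a) = 26 (t(a) = -23 - 1*(-49) = -23 + 49 = 26)
-t(-2808) = -1*26 = -26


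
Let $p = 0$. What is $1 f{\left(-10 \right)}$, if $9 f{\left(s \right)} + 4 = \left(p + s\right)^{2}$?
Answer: $\frac{32}{3} \approx 10.667$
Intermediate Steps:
$f{\left(s \right)} = - \frac{4}{9} + \frac{s^{2}}{9}$ ($f{\left(s \right)} = - \frac{4}{9} + \frac{\left(0 + s\right)^{2}}{9} = - \frac{4}{9} + \frac{s^{2}}{9}$)
$1 f{\left(-10 \right)} = 1 \left(- \frac{4}{9} + \frac{\left(-10\right)^{2}}{9}\right) = 1 \left(- \frac{4}{9} + \frac{1}{9} \cdot 100\right) = 1 \left(- \frac{4}{9} + \frac{100}{9}\right) = 1 \cdot \frac{32}{3} = \frac{32}{3}$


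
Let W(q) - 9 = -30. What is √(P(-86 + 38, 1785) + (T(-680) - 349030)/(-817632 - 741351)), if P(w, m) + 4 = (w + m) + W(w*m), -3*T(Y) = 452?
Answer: √4161437092946030/1558983 ≈ 41.379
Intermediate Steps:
W(q) = -21 (W(q) = 9 - 30 = -21)
T(Y) = -452/3 (T(Y) = -⅓*452 = -452/3)
P(w, m) = -25 + m + w (P(w, m) = -4 + ((w + m) - 21) = -4 + ((m + w) - 21) = -4 + (-21 + m + w) = -25 + m + w)
√(P(-86 + 38, 1785) + (T(-680) - 349030)/(-817632 - 741351)) = √((-25 + 1785 + (-86 + 38)) + (-452/3 - 349030)/(-817632 - 741351)) = √((-25 + 1785 - 48) - 1047542/3/(-1558983)) = √(1712 - 1047542/3*(-1/1558983)) = √(1712 + 1047542/4676949) = √(8007984230/4676949) = √4161437092946030/1558983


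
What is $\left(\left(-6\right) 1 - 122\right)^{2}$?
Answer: $16384$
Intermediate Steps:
$\left(\left(-6\right) 1 - 122\right)^{2} = \left(-6 - 122\right)^{2} = \left(-128\right)^{2} = 16384$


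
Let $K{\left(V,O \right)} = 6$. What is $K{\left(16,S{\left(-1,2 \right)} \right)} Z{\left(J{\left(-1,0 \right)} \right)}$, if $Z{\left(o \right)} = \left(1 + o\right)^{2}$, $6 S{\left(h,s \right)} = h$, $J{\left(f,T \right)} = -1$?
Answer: $0$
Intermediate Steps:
$S{\left(h,s \right)} = \frac{h}{6}$
$K{\left(16,S{\left(-1,2 \right)} \right)} Z{\left(J{\left(-1,0 \right)} \right)} = 6 \left(1 - 1\right)^{2} = 6 \cdot 0^{2} = 6 \cdot 0 = 0$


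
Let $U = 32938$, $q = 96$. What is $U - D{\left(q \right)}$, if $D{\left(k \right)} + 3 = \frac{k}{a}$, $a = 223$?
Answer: $\frac{7345747}{223} \approx 32941.0$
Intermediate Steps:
$D{\left(k \right)} = -3 + \frac{k}{223}$
$U - D{\left(q \right)} = 32938 - \left(-3 + \frac{1}{223} \cdot 96\right) = 32938 - \left(-3 + \frac{96}{223}\right) = 32938 - - \frac{573}{223} = 32938 + \frac{573}{223} = \frac{7345747}{223}$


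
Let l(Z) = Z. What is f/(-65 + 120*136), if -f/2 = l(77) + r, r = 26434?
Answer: -53022/16255 ≈ -3.2619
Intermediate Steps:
f = -53022 (f = -2*(77 + 26434) = -2*26511 = -53022)
f/(-65 + 120*136) = -53022/(-65 + 120*136) = -53022/(-65 + 16320) = -53022/16255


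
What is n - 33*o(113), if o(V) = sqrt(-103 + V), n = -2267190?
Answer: -2267190 - 33*sqrt(10) ≈ -2.2673e+6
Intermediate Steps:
n - 33*o(113) = -2267190 - 33*sqrt(-103 + 113) = -2267190 - 33*sqrt(10)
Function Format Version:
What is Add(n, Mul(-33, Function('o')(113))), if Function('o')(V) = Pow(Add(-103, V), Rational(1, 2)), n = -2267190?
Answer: Add(-2267190, Mul(-33, Pow(10, Rational(1, 2)))) ≈ -2.2673e+6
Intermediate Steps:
Add(n, Mul(-33, Function('o')(113))) = Add(-2267190, Mul(-33, Pow(Add(-103, 113), Rational(1, 2)))) = Add(-2267190, Mul(-33, Pow(10, Rational(1, 2))))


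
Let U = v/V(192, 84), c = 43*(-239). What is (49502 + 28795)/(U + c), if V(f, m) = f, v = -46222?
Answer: -7516512/1009703 ≈ -7.4443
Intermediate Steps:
c = -10277
U = -23111/96 (U = -46222/192 = -46222*1/192 = -23111/96 ≈ -240.74)
(49502 + 28795)/(U + c) = (49502 + 28795)/(-23111/96 - 10277) = 78297/(-1009703/96) = 78297*(-96/1009703) = -7516512/1009703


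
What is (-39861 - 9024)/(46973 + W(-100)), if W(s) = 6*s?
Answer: -48885/46373 ≈ -1.0542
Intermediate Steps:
(-39861 - 9024)/(46973 + W(-100)) = (-39861 - 9024)/(46973 + 6*(-100)) = -48885/(46973 - 600) = -48885/46373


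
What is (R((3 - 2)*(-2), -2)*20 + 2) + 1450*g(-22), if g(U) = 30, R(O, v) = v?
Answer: 43462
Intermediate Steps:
(R((3 - 2)*(-2), -2)*20 + 2) + 1450*g(-22) = (-2*20 + 2) + 1450*30 = (-40 + 2) + 43500 = -38 + 43500 = 43462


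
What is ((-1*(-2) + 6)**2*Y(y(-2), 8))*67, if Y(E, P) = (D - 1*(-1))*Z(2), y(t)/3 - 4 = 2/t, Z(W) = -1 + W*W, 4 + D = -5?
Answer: -102912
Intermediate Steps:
D = -9 (D = -4 - 5 = -9)
Z(W) = -1 + W**2
y(t) = 12 + 6/t (y(t) = 12 + 3*(2/t) = 12 + 6/t)
Y(E, P) = -24 (Y(E, P) = (-9 - 1*(-1))*(-1 + 2**2) = (-9 + 1)*(-1 + 4) = -8*3 = -24)
((-1*(-2) + 6)**2*Y(y(-2), 8))*67 = ((-1*(-2) + 6)**2*(-24))*67 = ((2 + 6)**2*(-24))*67 = (8**2*(-24))*67 = (64*(-24))*67 = -1536*67 = -102912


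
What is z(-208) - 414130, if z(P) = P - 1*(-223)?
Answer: -414115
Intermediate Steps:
z(P) = 223 + P (z(P) = P + 223 = 223 + P)
z(-208) - 414130 = (223 - 208) - 414130 = 15 - 414130 = -414115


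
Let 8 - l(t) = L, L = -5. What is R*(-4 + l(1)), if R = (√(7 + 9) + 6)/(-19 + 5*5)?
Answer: 15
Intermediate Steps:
l(t) = 13 (l(t) = 8 - 1*(-5) = 8 + 5 = 13)
R = 5/3 (R = (√16 + 6)/(-19 + 25) = (4 + 6)/6 = 10*(⅙) = 5/3 ≈ 1.6667)
R*(-4 + l(1)) = 5*(-4 + 13)/3 = (5/3)*9 = 15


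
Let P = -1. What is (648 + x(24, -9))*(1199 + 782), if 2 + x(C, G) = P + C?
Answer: 1325289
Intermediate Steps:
x(C, G) = -3 + C (x(C, G) = -2 + (-1 + C) = -3 + C)
(648 + x(24, -9))*(1199 + 782) = (648 + (-3 + 24))*(1199 + 782) = (648 + 21)*1981 = 669*1981 = 1325289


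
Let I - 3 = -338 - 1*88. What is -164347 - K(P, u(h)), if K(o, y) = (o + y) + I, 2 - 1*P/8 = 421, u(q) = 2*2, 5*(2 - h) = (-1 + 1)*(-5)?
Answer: -160576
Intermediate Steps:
h = 2 (h = 2 - (-1 + 1)*(-5)/5 = 2 - 0*(-5) = 2 - 1/5*0 = 2 + 0 = 2)
u(q) = 4
P = -3352 (P = 16 - 8*421 = 16 - 3368 = -3352)
I = -423 (I = 3 + (-338 - 1*88) = 3 + (-338 - 88) = 3 - 426 = -423)
K(o, y) = -423 + o + y (K(o, y) = (o + y) - 423 = -423 + o + y)
-164347 - K(P, u(h)) = -164347 - (-423 - 3352 + 4) = -164347 - 1*(-3771) = -164347 + 3771 = -160576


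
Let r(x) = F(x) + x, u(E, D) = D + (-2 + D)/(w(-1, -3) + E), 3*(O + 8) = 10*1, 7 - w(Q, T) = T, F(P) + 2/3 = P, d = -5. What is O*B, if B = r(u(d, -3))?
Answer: 364/9 ≈ 40.444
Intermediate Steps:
F(P) = -2/3 + P
w(Q, T) = 7 - T
O = -14/3 (O = -8 + (10*1)/3 = -8 + (1/3)*10 = -8 + 10/3 = -14/3 ≈ -4.6667)
u(E, D) = D + (-2 + D)/(10 + E) (u(E, D) = D + (-2 + D)/((7 - 1*(-3)) + E) = D + (-2 + D)/((7 + 3) + E) = D + (-2 + D)/(10 + E))
r(x) = -2/3 + 2*x (r(x) = (-2/3 + x) + x = -2/3 + 2*x)
B = -26/3 (B = -2/3 + 2*((-2 + 11*(-3) - 3*(-5))/(10 - 5)) = -2/3 + 2*((-2 - 33 + 15)/5) = -2/3 + 2*((1/5)*(-20)) = -2/3 + 2*(-4) = -2/3 - 8 = -26/3 ≈ -8.6667)
O*B = -14/3*(-26/3) = 364/9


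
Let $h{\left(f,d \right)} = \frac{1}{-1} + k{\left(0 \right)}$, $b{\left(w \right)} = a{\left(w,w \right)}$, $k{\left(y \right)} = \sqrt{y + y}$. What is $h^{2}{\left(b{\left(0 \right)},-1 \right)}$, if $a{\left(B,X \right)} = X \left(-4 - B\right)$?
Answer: $1$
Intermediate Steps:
$k{\left(y \right)} = \sqrt{2} \sqrt{y}$ ($k{\left(y \right)} = \sqrt{2 y} = \sqrt{2} \sqrt{y}$)
$b{\left(w \right)} = - w \left(4 + w\right)$
$h{\left(f,d \right)} = -1$ ($h{\left(f,d \right)} = \frac{1}{-1} + \sqrt{2} \sqrt{0} = -1 + \sqrt{2} \cdot 0 = -1 + 0 = -1$)
$h^{2}{\left(b{\left(0 \right)},-1 \right)} = \left(-1\right)^{2} = 1$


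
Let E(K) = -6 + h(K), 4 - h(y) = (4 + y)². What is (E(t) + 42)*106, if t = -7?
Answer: 3286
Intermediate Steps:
h(y) = 4 - (4 + y)²
E(K) = -2 - (4 + K)² (E(K) = -6 + (4 - (4 + K)²) = -2 - (4 + K)²)
(E(t) + 42)*106 = ((-2 - (4 - 7)²) + 42)*106 = ((-2 - 1*(-3)²) + 42)*106 = ((-2 - 1*9) + 42)*106 = ((-2 - 9) + 42)*106 = (-11 + 42)*106 = 31*106 = 3286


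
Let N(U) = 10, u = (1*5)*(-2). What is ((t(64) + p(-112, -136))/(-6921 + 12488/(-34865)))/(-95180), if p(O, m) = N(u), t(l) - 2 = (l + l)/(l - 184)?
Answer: 285893/17226139426905 ≈ 1.6596e-8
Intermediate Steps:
u = -10 (u = 5*(-2) = -10)
t(l) = 2 + 2*l/(-184 + l) (t(l) = 2 + (l + l)/(l - 184) = 2 + (2*l)/(-184 + l) = 2 + 2*l/(-184 + l))
p(O, m) = 10
((t(64) + p(-112, -136))/(-6921 + 12488/(-34865)))/(-95180) = ((4*(-92 + 64)/(-184 + 64) + 10)/(-6921 + 12488/(-34865)))/(-95180) = ((4*(-28)/(-120) + 10)/(-6921 + 12488*(-1/34865)))*(-1/95180) = ((4*(-1/120)*(-28) + 10)/(-6921 - 12488/34865))*(-1/95180) = ((14/15 + 10)/(-241313153/34865))*(-1/95180) = ((164/15)*(-34865/241313153))*(-1/95180) = -1143572/723939459*(-1/95180) = 285893/17226139426905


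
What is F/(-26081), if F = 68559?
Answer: -68559/26081 ≈ -2.6287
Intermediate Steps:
F/(-26081) = 68559/(-26081) = 68559*(-1/26081) = -68559/26081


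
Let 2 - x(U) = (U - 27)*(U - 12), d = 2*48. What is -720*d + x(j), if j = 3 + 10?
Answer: -69104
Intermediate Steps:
d = 96
j = 13
x(U) = 2 - (-27 + U)*(-12 + U) (x(U) = 2 - (U - 27)*(U - 12) = 2 - (-27 + U)*(-12 + U))
-720*d + x(j) = -720*96 + (-322 - 1*13² + 39*13) = -69120 + (-322 - 1*169 + 507) = -69120 + (-322 - 169 + 507) = -69120 + 16 = -69104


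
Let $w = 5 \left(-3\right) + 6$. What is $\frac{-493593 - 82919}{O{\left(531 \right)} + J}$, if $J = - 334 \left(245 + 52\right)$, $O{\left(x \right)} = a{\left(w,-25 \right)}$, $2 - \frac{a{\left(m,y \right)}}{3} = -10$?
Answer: $\frac{288256}{49581} \approx 5.8138$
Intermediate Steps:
$w = -9$ ($w = -15 + 6 = -9$)
$a{\left(m,y \right)} = 36$ ($a{\left(m,y \right)} = 6 - -30 = 6 + 30 = 36$)
$O{\left(x \right)} = 36$
$J = -99198$ ($J = \left(-334\right) 297 = -99198$)
$\frac{-493593 - 82919}{O{\left(531 \right)} + J} = \frac{-493593 - 82919}{36 - 99198} = - \frac{576512}{-99162} = \left(-576512\right) \left(- \frac{1}{99162}\right) = \frac{288256}{49581}$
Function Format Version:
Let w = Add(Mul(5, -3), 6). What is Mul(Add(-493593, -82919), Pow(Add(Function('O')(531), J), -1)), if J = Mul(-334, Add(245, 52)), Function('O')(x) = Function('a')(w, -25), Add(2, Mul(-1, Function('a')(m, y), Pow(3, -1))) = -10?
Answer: Rational(288256, 49581) ≈ 5.8138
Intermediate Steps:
w = -9 (w = Add(-15, 6) = -9)
Function('a')(m, y) = 36 (Function('a')(m, y) = Add(6, Mul(-3, -10)) = Add(6, 30) = 36)
Function('O')(x) = 36
J = -99198 (J = Mul(-334, 297) = -99198)
Mul(Add(-493593, -82919), Pow(Add(Function('O')(531), J), -1)) = Mul(Add(-493593, -82919), Pow(Add(36, -99198), -1)) = Mul(-576512, Pow(-99162, -1)) = Mul(-576512, Rational(-1, 99162)) = Rational(288256, 49581)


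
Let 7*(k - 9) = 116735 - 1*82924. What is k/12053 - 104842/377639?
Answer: 3946519104/31861780069 ≈ 0.12386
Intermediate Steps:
k = 33874/7 (k = 9 + (116735 - 1*82924)/7 = 9 + (116735 - 82924)/7 = 9 + (⅐)*33811 = 9 + 33811/7 = 33874/7 ≈ 4839.1)
k/12053 - 104842/377639 = (33874/7)/12053 - 104842/377639 = (33874/7)*(1/12053) - 104842*1/377639 = 33874/84371 - 104842/377639 = 3946519104/31861780069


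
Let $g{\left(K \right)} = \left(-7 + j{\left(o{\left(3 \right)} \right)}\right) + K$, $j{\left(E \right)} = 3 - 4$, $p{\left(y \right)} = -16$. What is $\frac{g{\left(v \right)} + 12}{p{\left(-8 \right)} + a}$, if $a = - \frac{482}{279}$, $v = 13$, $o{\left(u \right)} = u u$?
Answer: $- \frac{4743}{4946} \approx -0.95896$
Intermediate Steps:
$o{\left(u \right)} = u^{2}$
$j{\left(E \right)} = -1$ ($j{\left(E \right)} = 3 - 4 = -1$)
$a = - \frac{482}{279}$ ($a = \left(-482\right) \frac{1}{279} = - \frac{482}{279} \approx -1.7276$)
$g{\left(K \right)} = -8 + K$ ($g{\left(K \right)} = \left(-7 - 1\right) + K = -8 + K$)
$\frac{g{\left(v \right)} + 12}{p{\left(-8 \right)} + a} = \frac{\left(-8 + 13\right) + 12}{-16 - \frac{482}{279}} = \frac{5 + 12}{- \frac{4946}{279}} = 17 \left(- \frac{279}{4946}\right) = - \frac{4743}{4946}$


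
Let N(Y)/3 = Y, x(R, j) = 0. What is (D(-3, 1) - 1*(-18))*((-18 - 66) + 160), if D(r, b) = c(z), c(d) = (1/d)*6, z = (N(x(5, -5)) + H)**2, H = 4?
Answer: 2793/2 ≈ 1396.5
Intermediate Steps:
N(Y) = 3*Y
z = 16 (z = (3*0 + 4)**2 = (0 + 4)**2 = 4**2 = 16)
c(d) = 6/d
D(r, b) = 3/8 (D(r, b) = 6/16 = 6*(1/16) = 3/8)
(D(-3, 1) - 1*(-18))*((-18 - 66) + 160) = (3/8 - 1*(-18))*((-18 - 66) + 160) = (3/8 + 18)*(-84 + 160) = (147/8)*76 = 2793/2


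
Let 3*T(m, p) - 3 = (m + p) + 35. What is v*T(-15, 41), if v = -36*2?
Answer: -1536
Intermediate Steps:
T(m, p) = 38/3 + m/3 + p/3 (T(m, p) = 1 + ((m + p) + 35)/3 = 1 + (35 + m + p)/3 = 1 + (35/3 + m/3 + p/3) = 38/3 + m/3 + p/3)
v = -72
v*T(-15, 41) = -72*(38/3 + (⅓)*(-15) + (⅓)*41) = -72*(38/3 - 5 + 41/3) = -72*64/3 = -1536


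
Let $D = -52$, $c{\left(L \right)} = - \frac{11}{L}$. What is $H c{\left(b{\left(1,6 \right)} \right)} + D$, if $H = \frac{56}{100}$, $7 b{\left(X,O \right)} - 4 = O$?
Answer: $- \frac{7039}{125} \approx -56.312$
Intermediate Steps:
$b{\left(X,O \right)} = \frac{4}{7} + \frac{O}{7}$
$H = \frac{14}{25}$ ($H = 56 \cdot \frac{1}{100} = \frac{14}{25} \approx 0.56$)
$H c{\left(b{\left(1,6 \right)} \right)} + D = \frac{14 \left(- \frac{11}{\frac{4}{7} + \frac{1}{7} \cdot 6}\right)}{25} - 52 = \frac{14 \left(- \frac{11}{\frac{4}{7} + \frac{6}{7}}\right)}{25} - 52 = \frac{14 \left(- \frac{11}{\frac{10}{7}}\right)}{25} - 52 = \frac{14 \left(\left(-11\right) \frac{7}{10}\right)}{25} - 52 = \frac{14}{25} \left(- \frac{77}{10}\right) - 52 = - \frac{539}{125} - 52 = - \frac{7039}{125}$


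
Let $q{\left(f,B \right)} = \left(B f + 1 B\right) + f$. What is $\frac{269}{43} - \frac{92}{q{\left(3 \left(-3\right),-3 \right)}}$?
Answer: $\frac{79}{645} \approx 0.12248$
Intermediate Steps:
$q{\left(f,B \right)} = B + f + B f$ ($q{\left(f,B \right)} = \left(B f + B\right) + f = \left(B + B f\right) + f = B + f + B f$)
$\frac{269}{43} - \frac{92}{q{\left(3 \left(-3\right),-3 \right)}} = \frac{269}{43} - \frac{92}{-3 + 3 \left(-3\right) - 3 \cdot 3 \left(-3\right)} = 269 \cdot \frac{1}{43} - \frac{92}{-3 - 9 - -27} = \frac{269}{43} - \frac{92}{-3 - 9 + 27} = \frac{269}{43} - \frac{92}{15} = \frac{79}{645}$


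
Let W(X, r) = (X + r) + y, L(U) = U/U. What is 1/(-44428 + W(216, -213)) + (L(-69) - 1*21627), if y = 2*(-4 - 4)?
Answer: -961081067/44441 ≈ -21626.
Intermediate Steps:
y = -16 (y = 2*(-8) = -16)
L(U) = 1
W(X, r) = -16 + X + r (W(X, r) = (X + r) - 16 = -16 + X + r)
1/(-44428 + W(216, -213)) + (L(-69) - 1*21627) = 1/(-44428 + (-16 + 216 - 213)) + (1 - 1*21627) = 1/(-44428 - 13) + (1 - 21627) = 1/(-44441) - 21626 = -1/44441 - 21626 = -961081067/44441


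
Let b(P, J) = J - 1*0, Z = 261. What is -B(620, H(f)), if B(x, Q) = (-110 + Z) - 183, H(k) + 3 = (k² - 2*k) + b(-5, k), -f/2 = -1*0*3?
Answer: 32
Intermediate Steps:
f = 0 (f = -2*(-1*0)*3 = -0*3 = -2*0 = 0)
b(P, J) = J (b(P, J) = J + 0 = J)
H(k) = -3 + k² - k (H(k) = -3 + ((k² - 2*k) + k) = -3 + (k² - k) = -3 + k² - k)
B(x, Q) = -32 (B(x, Q) = (-110 + 261) - 183 = 151 - 183 = -32)
-B(620, H(f)) = -1*(-32) = 32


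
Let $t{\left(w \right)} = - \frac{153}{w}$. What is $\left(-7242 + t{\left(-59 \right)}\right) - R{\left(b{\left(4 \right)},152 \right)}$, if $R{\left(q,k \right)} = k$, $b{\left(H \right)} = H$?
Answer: $- \frac{436093}{59} \approx -7391.4$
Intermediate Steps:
$\left(-7242 + t{\left(-59 \right)}\right) - R{\left(b{\left(4 \right)},152 \right)} = \left(-7242 - \frac{153}{-59}\right) - 152 = \left(-7242 - - \frac{153}{59}\right) - 152 = \left(-7242 + \frac{153}{59}\right) - 152 = - \frac{427125}{59} - 152 = - \frac{436093}{59}$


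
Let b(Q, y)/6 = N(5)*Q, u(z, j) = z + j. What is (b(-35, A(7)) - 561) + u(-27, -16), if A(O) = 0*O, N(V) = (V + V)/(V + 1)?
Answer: -954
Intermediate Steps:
u(z, j) = j + z
N(V) = 2*V/(1 + V) (N(V) = (2*V)/(1 + V) = 2*V/(1 + V))
A(O) = 0
b(Q, y) = 10*Q (b(Q, y) = 6*((2*5/(1 + 5))*Q) = 6*((2*5/6)*Q) = 6*((2*5*(⅙))*Q) = 6*(5*Q/3) = 10*Q)
(b(-35, A(7)) - 561) + u(-27, -16) = (10*(-35) - 561) + (-16 - 27) = (-350 - 561) - 43 = -911 - 43 = -954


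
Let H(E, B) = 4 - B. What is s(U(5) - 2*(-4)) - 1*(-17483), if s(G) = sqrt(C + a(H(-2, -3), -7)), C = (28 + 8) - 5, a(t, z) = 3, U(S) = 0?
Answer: 17483 + sqrt(34) ≈ 17489.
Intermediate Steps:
C = 31 (C = 36 - 5 = 31)
s(G) = sqrt(34) (s(G) = sqrt(31 + 3) = sqrt(34))
s(U(5) - 2*(-4)) - 1*(-17483) = sqrt(34) - 1*(-17483) = sqrt(34) + 17483 = 17483 + sqrt(34)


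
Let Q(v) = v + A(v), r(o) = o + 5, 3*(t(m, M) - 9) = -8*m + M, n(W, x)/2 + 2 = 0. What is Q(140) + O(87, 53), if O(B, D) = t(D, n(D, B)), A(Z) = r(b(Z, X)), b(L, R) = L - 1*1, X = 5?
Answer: 451/3 ≈ 150.33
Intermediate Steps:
n(W, x) = -4 (n(W, x) = -4 + 2*0 = -4 + 0 = -4)
t(m, M) = 9 - 8*m/3 + M/3 (t(m, M) = 9 + (-8*m + M)/3 = 9 + (M - 8*m)/3 = 9 + (-8*m/3 + M/3) = 9 - 8*m/3 + M/3)
b(L, R) = -1 + L (b(L, R) = L - 1 = -1 + L)
r(o) = 5 + o
A(Z) = 4 + Z (A(Z) = 5 + (-1 + Z) = 4 + Z)
O(B, D) = 23/3 - 8*D/3 (O(B, D) = 9 - 8*D/3 + (⅓)*(-4) = 9 - 8*D/3 - 4/3 = 23/3 - 8*D/3)
Q(v) = 4 + 2*v (Q(v) = v + (4 + v) = 4 + 2*v)
Q(140) + O(87, 53) = (4 + 2*140) + (23/3 - 8/3*53) = (4 + 280) + (23/3 - 424/3) = 284 - 401/3 = 451/3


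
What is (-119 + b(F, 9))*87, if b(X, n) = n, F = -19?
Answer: -9570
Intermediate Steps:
(-119 + b(F, 9))*87 = (-119 + 9)*87 = -110*87 = -9570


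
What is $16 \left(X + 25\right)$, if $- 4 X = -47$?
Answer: $588$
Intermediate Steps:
$X = \frac{47}{4}$ ($X = \left(- \frac{1}{4}\right) \left(-47\right) = \frac{47}{4} \approx 11.75$)
$16 \left(X + 25\right) = 16 \left(\frac{47}{4} + 25\right) = 16 \cdot \frac{147}{4} = 588$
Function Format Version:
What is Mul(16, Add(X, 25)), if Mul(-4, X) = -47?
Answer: 588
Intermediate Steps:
X = Rational(47, 4) (X = Mul(Rational(-1, 4), -47) = Rational(47, 4) ≈ 11.750)
Mul(16, Add(X, 25)) = Mul(16, Add(Rational(47, 4), 25)) = Mul(16, Rational(147, 4)) = 588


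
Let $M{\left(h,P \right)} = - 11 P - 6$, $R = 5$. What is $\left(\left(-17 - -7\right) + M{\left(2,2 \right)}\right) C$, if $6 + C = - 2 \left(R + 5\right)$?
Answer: $988$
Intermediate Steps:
$M{\left(h,P \right)} = -6 - 11 P$
$C = -26$ ($C = -6 - 2 \left(5 + 5\right) = -6 - 20 = -26$)
$\left(\left(-17 - -7\right) + M{\left(2,2 \right)}\right) C = \left(\left(-17 - -7\right) - 28\right) \left(-26\right) = \left(\left(-17 + 7\right) - 28\right) \left(-26\right) = \left(-10 - 28\right) \left(-26\right) = \left(-38\right) \left(-26\right) = 988$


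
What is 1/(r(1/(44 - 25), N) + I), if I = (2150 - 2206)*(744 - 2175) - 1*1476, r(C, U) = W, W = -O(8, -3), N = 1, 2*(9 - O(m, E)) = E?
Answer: 2/157299 ≈ 1.2715e-5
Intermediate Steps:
O(m, E) = 9 - E/2
W = -21/2 (W = -(9 - ½*(-3)) = -(9 + 3/2) = -1*21/2 = -21/2 ≈ -10.500)
r(C, U) = -21/2
I = 78660 (I = -56*(-1431) - 1476 = 80136 - 1476 = 78660)
1/(r(1/(44 - 25), N) + I) = 1/(-21/2 + 78660) = 1/(157299/2) = 2/157299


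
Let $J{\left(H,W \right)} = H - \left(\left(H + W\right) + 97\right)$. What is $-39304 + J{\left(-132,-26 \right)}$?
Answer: $-39375$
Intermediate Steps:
$J{\left(H,W \right)} = -97 - W$ ($J{\left(H,W \right)} = H - \left(97 + H + W\right) = -97 - W$)
$-39304 + J{\left(-132,-26 \right)} = -39304 - 71 = -39375$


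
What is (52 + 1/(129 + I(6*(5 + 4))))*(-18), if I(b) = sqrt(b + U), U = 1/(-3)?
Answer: -23292099/24881 + 9*sqrt(483)/24881 ≈ -936.13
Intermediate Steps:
U = -1/3 ≈ -0.33333
I(b) = sqrt(-1/3 + b) (I(b) = sqrt(b - 1/3) = sqrt(-1/3 + b))
(52 + 1/(129 + I(6*(5 + 4))))*(-18) = (52 + 1/(129 + sqrt(-3 + 9*(6*(5 + 4)))/3))*(-18) = (52 + 1/(129 + sqrt(-3 + 9*(6*9))/3))*(-18) = (52 + 1/(129 + sqrt(-3 + 9*54)/3))*(-18) = (52 + 1/(129 + sqrt(-3 + 486)/3))*(-18) = (52 + 1/(129 + sqrt(483)/3))*(-18) = -936 - 18/(129 + sqrt(483)/3)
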